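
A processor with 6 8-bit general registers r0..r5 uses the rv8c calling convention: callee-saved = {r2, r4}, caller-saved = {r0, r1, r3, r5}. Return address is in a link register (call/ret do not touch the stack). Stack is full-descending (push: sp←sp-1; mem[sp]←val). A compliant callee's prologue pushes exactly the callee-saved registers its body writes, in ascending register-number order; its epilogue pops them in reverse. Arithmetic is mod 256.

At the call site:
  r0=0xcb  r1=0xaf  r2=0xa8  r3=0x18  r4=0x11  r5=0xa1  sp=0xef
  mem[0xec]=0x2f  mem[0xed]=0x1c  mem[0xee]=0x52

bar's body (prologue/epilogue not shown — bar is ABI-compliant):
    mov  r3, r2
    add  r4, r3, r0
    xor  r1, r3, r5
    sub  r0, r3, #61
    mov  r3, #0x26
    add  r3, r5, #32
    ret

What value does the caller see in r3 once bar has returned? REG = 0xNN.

REG = 0xc1

prologue: push r4 → mem[0xee]=0x11, sp=0xee
body[0] mov  r3, r2 → r3=0xa8
body[1] add  r4, r3, r0 → r4=0x73
body[2] xor  r1, r3, r5 → r1=0x09
body[3] sub  r0, r3, #61 → r0=0x6b
body[4] mov  r3, #0x26 → r3=0x26
body[5] add  r3, r5, #32 → r3=0xc1
epilogue: pop r4=0x11, sp=0xef
r3 is caller-saved → body value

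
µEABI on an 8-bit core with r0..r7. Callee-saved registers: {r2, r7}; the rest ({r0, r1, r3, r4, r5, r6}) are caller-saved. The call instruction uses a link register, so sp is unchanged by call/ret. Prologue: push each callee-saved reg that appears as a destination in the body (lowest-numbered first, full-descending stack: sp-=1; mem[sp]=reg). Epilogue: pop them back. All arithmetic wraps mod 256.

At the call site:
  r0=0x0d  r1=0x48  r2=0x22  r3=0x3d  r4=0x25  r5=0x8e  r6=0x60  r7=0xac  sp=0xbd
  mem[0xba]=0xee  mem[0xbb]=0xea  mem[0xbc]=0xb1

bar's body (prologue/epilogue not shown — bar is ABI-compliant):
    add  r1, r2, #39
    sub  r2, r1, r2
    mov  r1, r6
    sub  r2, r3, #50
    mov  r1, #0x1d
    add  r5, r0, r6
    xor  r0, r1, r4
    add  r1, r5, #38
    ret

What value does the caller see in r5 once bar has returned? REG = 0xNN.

REG = 0x6d

prologue: push r2 -> mem[0xbc]=0x22, sp=0xbc
body[0] add  r1, r2, #39 -> r1=0x49
body[1] sub  r2, r1, r2 -> r2=0x27
body[2] mov  r1, r6 -> r1=0x60
body[3] sub  r2, r3, #50 -> r2=0x0b
body[4] mov  r1, #0x1d -> r1=0x1d
body[5] add  r5, r0, r6 -> r5=0x6d
body[6] xor  r0, r1, r4 -> r0=0x38
body[7] add  r1, r5, #38 -> r1=0x93
epilogue: pop r2=0x22, sp=0xbd
r5 is caller-saved -> body value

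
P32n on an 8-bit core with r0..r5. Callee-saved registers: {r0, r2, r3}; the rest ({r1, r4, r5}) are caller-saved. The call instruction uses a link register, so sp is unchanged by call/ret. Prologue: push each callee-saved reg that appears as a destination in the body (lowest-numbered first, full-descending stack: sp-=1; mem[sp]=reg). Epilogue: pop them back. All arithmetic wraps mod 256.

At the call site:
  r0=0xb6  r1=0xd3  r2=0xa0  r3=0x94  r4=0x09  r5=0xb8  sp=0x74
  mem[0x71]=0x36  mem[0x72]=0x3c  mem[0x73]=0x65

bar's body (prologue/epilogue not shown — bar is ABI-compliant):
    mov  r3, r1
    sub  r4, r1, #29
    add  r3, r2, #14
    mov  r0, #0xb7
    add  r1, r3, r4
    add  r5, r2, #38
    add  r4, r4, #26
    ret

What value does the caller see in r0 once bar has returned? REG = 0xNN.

prologue: push r0 -> mem[0x73]=0xb6, sp=0x73
prologue: push r3 -> mem[0x72]=0x94, sp=0x72
body[0] mov  r3, r1 -> r3=0xd3
body[1] sub  r4, r1, #29 -> r4=0xb6
body[2] add  r3, r2, #14 -> r3=0xae
body[3] mov  r0, #0xb7 -> r0=0xb7
body[4] add  r1, r3, r4 -> r1=0x64
body[5] add  r5, r2, #38 -> r5=0xc6
body[6] add  r4, r4, #26 -> r4=0xd0
epilogue: pop r3=0x94, sp=0x73
epilogue: pop r0=0xb6, sp=0x74
r0 is callee-saved -> restored

REG = 0xb6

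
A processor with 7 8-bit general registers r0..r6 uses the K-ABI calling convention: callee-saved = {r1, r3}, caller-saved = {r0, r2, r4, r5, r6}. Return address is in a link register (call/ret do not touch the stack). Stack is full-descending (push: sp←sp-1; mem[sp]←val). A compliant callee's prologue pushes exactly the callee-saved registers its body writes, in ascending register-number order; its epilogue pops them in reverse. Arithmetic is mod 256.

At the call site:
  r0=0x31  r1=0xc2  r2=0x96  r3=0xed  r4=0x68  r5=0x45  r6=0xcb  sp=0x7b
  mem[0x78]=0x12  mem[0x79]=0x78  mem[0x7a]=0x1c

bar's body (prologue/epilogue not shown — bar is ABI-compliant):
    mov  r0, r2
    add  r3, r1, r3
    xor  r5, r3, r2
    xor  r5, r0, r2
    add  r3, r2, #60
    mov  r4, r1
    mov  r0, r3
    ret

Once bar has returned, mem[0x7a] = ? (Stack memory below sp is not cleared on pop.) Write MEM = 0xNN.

prologue: push r3 → mem[0x7a]=0xed, sp=0x7a
body[0] mov  r0, r2 → r0=0x96
body[1] add  r3, r1, r3 → r3=0xaf
body[2] xor  r5, r3, r2 → r5=0x39
body[3] xor  r5, r0, r2 → r5=0x00
body[4] add  r3, r2, #60 → r3=0xd2
body[5] mov  r4, r1 → r4=0xc2
body[6] mov  r0, r3 → r0=0xd2
epilogue: pop r3=0xed, sp=0x7b
prologue pushed ['r3'] at ['0x7a']

MEM = 0xed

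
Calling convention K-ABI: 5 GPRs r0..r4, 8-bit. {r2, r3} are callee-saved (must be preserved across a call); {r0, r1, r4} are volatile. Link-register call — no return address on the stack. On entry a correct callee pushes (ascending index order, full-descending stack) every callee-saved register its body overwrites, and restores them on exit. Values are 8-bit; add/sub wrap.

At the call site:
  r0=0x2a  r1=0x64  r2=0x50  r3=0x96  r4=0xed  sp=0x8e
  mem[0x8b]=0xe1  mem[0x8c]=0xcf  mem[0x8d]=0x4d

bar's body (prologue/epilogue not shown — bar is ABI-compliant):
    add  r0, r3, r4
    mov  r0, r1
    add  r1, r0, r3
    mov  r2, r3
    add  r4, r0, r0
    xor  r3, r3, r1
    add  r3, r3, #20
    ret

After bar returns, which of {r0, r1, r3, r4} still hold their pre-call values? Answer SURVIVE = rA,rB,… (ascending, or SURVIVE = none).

prologue: push r2 → mem[0x8d]=0x50, sp=0x8d
prologue: push r3 → mem[0x8c]=0x96, sp=0x8c
body[0] add  r0, r3, r4 → r0=0x83
body[1] mov  r0, r1 → r0=0x64
body[2] add  r1, r0, r3 → r1=0xfa
body[3] mov  r2, r3 → r2=0x96
body[4] add  r4, r0, r0 → r4=0xc8
body[5] xor  r3, r3, r1 → r3=0x6c
body[6] add  r3, r3, #20 → r3=0x80
epilogue: pop r3=0x96, sp=0x8d
epilogue: pop r2=0x50, sp=0x8e
r0: caller-saved, written=True
r1: caller-saved, written=True
r3: callee-saved, written=True
r4: caller-saved, written=True

SURVIVE = r3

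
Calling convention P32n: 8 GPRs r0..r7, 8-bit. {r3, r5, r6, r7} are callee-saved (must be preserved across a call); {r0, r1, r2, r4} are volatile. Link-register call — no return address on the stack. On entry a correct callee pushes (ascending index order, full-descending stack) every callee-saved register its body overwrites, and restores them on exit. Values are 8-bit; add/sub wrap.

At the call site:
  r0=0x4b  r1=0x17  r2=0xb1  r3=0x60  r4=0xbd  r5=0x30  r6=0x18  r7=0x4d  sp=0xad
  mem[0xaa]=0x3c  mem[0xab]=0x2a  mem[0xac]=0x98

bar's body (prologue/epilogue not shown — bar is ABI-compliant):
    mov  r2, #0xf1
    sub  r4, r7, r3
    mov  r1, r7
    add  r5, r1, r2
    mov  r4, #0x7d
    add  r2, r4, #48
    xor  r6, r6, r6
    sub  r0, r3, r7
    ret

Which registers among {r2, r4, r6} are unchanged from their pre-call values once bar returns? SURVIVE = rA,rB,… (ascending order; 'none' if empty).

prologue: push r5 → mem[0xac]=0x30, sp=0xac
prologue: push r6 → mem[0xab]=0x18, sp=0xab
body[0] mov  r2, #0xf1 → r2=0xf1
body[1] sub  r4, r7, r3 → r4=0xed
body[2] mov  r1, r7 → r1=0x4d
body[3] add  r5, r1, r2 → r5=0x3e
body[4] mov  r4, #0x7d → r4=0x7d
body[5] add  r2, r4, #48 → r2=0xad
body[6] xor  r6, r6, r6 → r6=0x00
body[7] sub  r0, r3, r7 → r0=0x13
epilogue: pop r6=0x18, sp=0xac
epilogue: pop r5=0x30, sp=0xad
r2: caller-saved, written=True
r4: caller-saved, written=True
r6: callee-saved, written=True

SURVIVE = r6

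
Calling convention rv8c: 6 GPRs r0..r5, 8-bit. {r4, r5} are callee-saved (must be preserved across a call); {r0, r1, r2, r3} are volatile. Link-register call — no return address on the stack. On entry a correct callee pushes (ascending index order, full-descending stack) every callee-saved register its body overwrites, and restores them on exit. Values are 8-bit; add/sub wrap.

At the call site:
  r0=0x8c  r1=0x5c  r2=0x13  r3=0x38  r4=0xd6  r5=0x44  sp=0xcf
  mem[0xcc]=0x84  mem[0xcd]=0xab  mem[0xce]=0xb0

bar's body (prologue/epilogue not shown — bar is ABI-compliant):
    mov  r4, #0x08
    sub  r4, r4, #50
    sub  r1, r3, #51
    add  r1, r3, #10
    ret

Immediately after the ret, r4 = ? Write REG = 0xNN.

prologue: push r4 -> mem[0xce]=0xd6, sp=0xce
body[0] mov  r4, #0x08 -> r4=0x08
body[1] sub  r4, r4, #50 -> r4=0xd6
body[2] sub  r1, r3, #51 -> r1=0x05
body[3] add  r1, r3, #10 -> r1=0x42
epilogue: pop r4=0xd6, sp=0xcf
r4 is callee-saved -> restored

REG = 0xd6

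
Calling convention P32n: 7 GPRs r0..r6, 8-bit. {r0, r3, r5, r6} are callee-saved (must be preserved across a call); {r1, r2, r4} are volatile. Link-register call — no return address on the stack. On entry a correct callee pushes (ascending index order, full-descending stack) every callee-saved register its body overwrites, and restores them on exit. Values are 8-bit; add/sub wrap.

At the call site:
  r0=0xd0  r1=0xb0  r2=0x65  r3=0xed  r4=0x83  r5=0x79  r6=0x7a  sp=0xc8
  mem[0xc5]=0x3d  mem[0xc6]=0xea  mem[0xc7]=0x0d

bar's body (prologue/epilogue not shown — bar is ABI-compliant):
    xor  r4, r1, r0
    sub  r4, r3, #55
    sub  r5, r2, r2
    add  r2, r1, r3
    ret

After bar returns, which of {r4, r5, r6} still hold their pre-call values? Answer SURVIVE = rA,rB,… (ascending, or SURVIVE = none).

SURVIVE = r5,r6

prologue: push r5 -> mem[0xc7]=0x79, sp=0xc7
body[0] xor  r4, r1, r0 -> r4=0x60
body[1] sub  r4, r3, #55 -> r4=0xb6
body[2] sub  r5, r2, r2 -> r5=0x00
body[3] add  r2, r1, r3 -> r2=0x9d
epilogue: pop r5=0x79, sp=0xc8
r4: caller-saved, written=True
r5: callee-saved, written=True
r6: callee-saved, written=False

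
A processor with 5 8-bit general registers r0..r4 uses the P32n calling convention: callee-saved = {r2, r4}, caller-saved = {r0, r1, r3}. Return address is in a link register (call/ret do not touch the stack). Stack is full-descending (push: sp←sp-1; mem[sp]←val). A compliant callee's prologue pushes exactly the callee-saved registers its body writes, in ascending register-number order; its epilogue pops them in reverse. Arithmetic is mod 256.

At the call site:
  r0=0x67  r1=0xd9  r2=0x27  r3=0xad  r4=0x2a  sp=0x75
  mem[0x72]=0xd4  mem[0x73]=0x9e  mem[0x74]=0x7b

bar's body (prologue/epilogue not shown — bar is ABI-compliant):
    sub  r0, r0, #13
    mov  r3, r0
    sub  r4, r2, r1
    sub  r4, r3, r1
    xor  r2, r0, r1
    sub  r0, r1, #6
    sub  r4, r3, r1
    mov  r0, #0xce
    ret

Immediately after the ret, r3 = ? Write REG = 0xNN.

REG = 0x5a

prologue: push r2 → mem[0x74]=0x27, sp=0x74
prologue: push r4 → mem[0x73]=0x2a, sp=0x73
body[0] sub  r0, r0, #13 → r0=0x5a
body[1] mov  r3, r0 → r3=0x5a
body[2] sub  r4, r2, r1 → r4=0x4e
body[3] sub  r4, r3, r1 → r4=0x81
body[4] xor  r2, r0, r1 → r2=0x83
body[5] sub  r0, r1, #6 → r0=0xd3
body[6] sub  r4, r3, r1 → r4=0x81
body[7] mov  r0, #0xce → r0=0xce
epilogue: pop r4=0x2a, sp=0x74
epilogue: pop r2=0x27, sp=0x75
r3 is caller-saved → body value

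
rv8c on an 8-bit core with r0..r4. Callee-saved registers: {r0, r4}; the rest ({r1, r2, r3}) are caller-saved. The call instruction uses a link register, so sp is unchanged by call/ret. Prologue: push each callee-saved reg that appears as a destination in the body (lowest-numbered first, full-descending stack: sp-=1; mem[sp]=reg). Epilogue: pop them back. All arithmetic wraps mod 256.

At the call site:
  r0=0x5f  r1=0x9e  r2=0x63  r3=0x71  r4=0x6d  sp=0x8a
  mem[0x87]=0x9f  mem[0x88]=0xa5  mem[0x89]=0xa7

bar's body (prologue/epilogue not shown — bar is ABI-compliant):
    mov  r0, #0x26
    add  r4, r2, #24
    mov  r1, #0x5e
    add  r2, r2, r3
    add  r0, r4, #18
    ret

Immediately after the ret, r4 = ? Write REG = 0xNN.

REG = 0x6d

prologue: push r0 -> mem[0x89]=0x5f, sp=0x89
prologue: push r4 -> mem[0x88]=0x6d, sp=0x88
body[0] mov  r0, #0x26 -> r0=0x26
body[1] add  r4, r2, #24 -> r4=0x7b
body[2] mov  r1, #0x5e -> r1=0x5e
body[3] add  r2, r2, r3 -> r2=0xd4
body[4] add  r0, r4, #18 -> r0=0x8d
epilogue: pop r4=0x6d, sp=0x89
epilogue: pop r0=0x5f, sp=0x8a
r4 is callee-saved -> restored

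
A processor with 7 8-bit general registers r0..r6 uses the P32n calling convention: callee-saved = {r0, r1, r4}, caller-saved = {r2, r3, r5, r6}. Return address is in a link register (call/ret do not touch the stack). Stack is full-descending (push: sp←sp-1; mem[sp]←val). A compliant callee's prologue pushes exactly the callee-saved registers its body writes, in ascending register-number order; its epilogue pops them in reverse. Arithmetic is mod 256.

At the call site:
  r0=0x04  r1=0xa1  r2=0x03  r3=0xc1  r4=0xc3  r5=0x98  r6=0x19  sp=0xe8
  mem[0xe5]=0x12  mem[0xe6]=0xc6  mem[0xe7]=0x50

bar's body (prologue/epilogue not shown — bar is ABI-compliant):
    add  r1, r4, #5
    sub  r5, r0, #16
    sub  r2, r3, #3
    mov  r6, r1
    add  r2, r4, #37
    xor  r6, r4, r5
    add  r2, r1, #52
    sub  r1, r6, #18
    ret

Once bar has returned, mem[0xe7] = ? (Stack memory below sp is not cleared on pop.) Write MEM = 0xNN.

MEM = 0xa1

prologue: push r1 -> mem[0xe7]=0xa1, sp=0xe7
body[0] add  r1, r4, #5 -> r1=0xc8
body[1] sub  r5, r0, #16 -> r5=0xf4
body[2] sub  r2, r3, #3 -> r2=0xbe
body[3] mov  r6, r1 -> r6=0xc8
body[4] add  r2, r4, #37 -> r2=0xe8
body[5] xor  r6, r4, r5 -> r6=0x37
body[6] add  r2, r1, #52 -> r2=0xfc
body[7] sub  r1, r6, #18 -> r1=0x25
epilogue: pop r1=0xa1, sp=0xe8
prologue pushed ['r1'] at ['0xe7']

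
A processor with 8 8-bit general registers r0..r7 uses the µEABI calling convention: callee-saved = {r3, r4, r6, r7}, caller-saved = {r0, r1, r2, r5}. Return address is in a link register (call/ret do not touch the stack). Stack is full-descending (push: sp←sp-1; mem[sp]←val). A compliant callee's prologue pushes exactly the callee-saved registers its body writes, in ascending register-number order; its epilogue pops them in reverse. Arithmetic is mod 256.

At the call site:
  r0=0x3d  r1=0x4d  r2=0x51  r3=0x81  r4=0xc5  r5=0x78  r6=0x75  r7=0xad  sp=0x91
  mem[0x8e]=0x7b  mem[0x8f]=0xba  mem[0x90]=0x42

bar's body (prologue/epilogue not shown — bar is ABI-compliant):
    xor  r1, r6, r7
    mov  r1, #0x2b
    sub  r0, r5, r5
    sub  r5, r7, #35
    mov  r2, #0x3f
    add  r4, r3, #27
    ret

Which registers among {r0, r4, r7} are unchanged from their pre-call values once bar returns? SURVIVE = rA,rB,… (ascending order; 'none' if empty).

prologue: push r4 → mem[0x90]=0xc5, sp=0x90
body[0] xor  r1, r6, r7 → r1=0xd8
body[1] mov  r1, #0x2b → r1=0x2b
body[2] sub  r0, r5, r5 → r0=0x00
body[3] sub  r5, r7, #35 → r5=0x8a
body[4] mov  r2, #0x3f → r2=0x3f
body[5] add  r4, r3, #27 → r4=0x9c
epilogue: pop r4=0xc5, sp=0x91
r0: caller-saved, written=True
r4: callee-saved, written=True
r7: callee-saved, written=False

SURVIVE = r4,r7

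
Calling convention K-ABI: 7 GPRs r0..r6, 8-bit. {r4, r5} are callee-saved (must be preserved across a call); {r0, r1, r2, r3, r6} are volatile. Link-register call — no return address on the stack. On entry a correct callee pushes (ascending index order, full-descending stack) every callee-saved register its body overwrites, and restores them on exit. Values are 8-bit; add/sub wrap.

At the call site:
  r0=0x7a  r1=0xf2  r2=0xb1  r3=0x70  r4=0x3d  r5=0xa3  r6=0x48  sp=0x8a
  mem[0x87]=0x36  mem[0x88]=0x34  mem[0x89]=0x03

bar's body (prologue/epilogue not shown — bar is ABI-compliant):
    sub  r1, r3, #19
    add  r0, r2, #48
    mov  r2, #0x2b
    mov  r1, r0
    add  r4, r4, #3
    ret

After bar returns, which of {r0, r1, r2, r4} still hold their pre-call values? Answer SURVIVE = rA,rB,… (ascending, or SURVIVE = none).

SURVIVE = r4

prologue: push r4 -> mem[0x89]=0x3d, sp=0x89
body[0] sub  r1, r3, #19 -> r1=0x5d
body[1] add  r0, r2, #48 -> r0=0xe1
body[2] mov  r2, #0x2b -> r2=0x2b
body[3] mov  r1, r0 -> r1=0xe1
body[4] add  r4, r4, #3 -> r4=0x40
epilogue: pop r4=0x3d, sp=0x8a
r0: caller-saved, written=True
r1: caller-saved, written=True
r2: caller-saved, written=True
r4: callee-saved, written=True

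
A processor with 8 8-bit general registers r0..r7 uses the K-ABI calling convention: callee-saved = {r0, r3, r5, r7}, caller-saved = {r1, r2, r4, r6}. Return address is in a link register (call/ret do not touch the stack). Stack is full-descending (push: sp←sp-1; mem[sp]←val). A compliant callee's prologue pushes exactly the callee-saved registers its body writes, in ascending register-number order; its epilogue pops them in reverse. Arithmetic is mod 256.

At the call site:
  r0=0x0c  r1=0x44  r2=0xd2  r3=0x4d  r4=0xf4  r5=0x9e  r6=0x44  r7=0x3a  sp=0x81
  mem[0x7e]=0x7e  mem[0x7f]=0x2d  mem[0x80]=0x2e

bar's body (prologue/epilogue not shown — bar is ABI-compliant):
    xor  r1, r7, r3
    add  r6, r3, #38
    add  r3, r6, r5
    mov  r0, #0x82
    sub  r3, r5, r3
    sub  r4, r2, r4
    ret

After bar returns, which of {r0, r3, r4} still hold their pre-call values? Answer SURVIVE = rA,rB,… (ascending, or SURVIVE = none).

SURVIVE = r0,r3

prologue: push r0 → mem[0x80]=0x0c, sp=0x80
prologue: push r3 → mem[0x7f]=0x4d, sp=0x7f
body[0] xor  r1, r7, r3 → r1=0x77
body[1] add  r6, r3, #38 → r6=0x73
body[2] add  r3, r6, r5 → r3=0x11
body[3] mov  r0, #0x82 → r0=0x82
body[4] sub  r3, r5, r3 → r3=0x8d
body[5] sub  r4, r2, r4 → r4=0xde
epilogue: pop r3=0x4d, sp=0x80
epilogue: pop r0=0x0c, sp=0x81
r0: callee-saved, written=True
r3: callee-saved, written=True
r4: caller-saved, written=True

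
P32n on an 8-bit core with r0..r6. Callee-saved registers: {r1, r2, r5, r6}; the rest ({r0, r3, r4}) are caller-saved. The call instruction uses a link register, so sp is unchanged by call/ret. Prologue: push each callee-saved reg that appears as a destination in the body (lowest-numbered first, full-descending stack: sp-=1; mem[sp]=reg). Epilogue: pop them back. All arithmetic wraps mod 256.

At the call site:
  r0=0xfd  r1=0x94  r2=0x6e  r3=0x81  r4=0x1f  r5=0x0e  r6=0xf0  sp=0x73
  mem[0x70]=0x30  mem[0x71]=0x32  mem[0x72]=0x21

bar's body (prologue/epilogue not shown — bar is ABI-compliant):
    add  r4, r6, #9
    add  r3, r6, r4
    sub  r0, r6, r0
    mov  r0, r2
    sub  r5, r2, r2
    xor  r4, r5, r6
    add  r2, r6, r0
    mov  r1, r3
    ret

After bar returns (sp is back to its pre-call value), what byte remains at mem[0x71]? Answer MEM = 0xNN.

MEM = 0x6e

prologue: push r1 → mem[0x72]=0x94, sp=0x72
prologue: push r2 → mem[0x71]=0x6e, sp=0x71
prologue: push r5 → mem[0x70]=0x0e, sp=0x70
body[0] add  r4, r6, #9 → r4=0xf9
body[1] add  r3, r6, r4 → r3=0xe9
body[2] sub  r0, r6, r0 → r0=0xf3
body[3] mov  r0, r2 → r0=0x6e
body[4] sub  r5, r2, r2 → r5=0x00
body[5] xor  r4, r5, r6 → r4=0xf0
body[6] add  r2, r6, r0 → r2=0x5e
body[7] mov  r1, r3 → r1=0xe9
epilogue: pop r5=0x0e, sp=0x71
epilogue: pop r2=0x6e, sp=0x72
epilogue: pop r1=0x94, sp=0x73
prologue pushed ['r1', 'r2', 'r5'] at ['0x72', '0x71', '0x70']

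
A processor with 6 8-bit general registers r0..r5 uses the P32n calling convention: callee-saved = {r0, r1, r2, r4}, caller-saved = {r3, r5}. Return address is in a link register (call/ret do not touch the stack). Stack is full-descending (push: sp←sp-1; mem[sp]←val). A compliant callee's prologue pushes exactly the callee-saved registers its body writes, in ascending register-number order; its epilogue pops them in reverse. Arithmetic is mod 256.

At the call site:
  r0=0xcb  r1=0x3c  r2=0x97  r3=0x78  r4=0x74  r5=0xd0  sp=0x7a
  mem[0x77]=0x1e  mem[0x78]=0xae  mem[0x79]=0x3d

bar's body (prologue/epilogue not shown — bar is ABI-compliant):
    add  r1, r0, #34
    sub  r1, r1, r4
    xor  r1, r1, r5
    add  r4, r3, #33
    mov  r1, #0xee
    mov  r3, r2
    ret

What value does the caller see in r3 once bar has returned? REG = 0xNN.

prologue: push r1 -> mem[0x79]=0x3c, sp=0x79
prologue: push r4 -> mem[0x78]=0x74, sp=0x78
body[0] add  r1, r0, #34 -> r1=0xed
body[1] sub  r1, r1, r4 -> r1=0x79
body[2] xor  r1, r1, r5 -> r1=0xa9
body[3] add  r4, r3, #33 -> r4=0x99
body[4] mov  r1, #0xee -> r1=0xee
body[5] mov  r3, r2 -> r3=0x97
epilogue: pop r4=0x74, sp=0x79
epilogue: pop r1=0x3c, sp=0x7a
r3 is caller-saved -> body value

REG = 0x97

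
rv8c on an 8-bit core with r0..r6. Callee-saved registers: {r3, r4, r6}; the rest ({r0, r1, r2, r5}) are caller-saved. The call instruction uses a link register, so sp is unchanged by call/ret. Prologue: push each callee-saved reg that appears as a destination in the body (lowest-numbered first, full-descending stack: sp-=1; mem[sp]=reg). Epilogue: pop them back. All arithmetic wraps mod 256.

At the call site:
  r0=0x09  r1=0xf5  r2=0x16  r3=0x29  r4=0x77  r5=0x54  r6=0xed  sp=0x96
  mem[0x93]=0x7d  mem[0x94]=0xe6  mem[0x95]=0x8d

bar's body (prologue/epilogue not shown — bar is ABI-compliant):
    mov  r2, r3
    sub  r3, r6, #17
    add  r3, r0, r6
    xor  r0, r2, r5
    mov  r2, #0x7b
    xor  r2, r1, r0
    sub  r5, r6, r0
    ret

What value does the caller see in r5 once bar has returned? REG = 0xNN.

prologue: push r3 -> mem[0x95]=0x29, sp=0x95
body[0] mov  r2, r3 -> r2=0x29
body[1] sub  r3, r6, #17 -> r3=0xdc
body[2] add  r3, r0, r6 -> r3=0xf6
body[3] xor  r0, r2, r5 -> r0=0x7d
body[4] mov  r2, #0x7b -> r2=0x7b
body[5] xor  r2, r1, r0 -> r2=0x88
body[6] sub  r5, r6, r0 -> r5=0x70
epilogue: pop r3=0x29, sp=0x96
r5 is caller-saved -> body value

REG = 0x70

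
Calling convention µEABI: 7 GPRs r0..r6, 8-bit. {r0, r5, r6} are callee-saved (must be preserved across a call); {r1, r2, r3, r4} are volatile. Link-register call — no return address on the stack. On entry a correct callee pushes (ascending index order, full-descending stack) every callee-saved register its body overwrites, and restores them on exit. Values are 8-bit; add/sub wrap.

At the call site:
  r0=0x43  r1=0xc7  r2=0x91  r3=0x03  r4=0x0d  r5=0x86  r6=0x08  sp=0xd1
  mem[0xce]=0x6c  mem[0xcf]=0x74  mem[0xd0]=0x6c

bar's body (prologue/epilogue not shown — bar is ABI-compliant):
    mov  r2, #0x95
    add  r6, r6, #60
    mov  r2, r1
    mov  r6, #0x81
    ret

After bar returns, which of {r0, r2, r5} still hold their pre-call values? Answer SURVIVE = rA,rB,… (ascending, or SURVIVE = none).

SURVIVE = r0,r5

prologue: push r6 -> mem[0xd0]=0x08, sp=0xd0
body[0] mov  r2, #0x95 -> r2=0x95
body[1] add  r6, r6, #60 -> r6=0x44
body[2] mov  r2, r1 -> r2=0xc7
body[3] mov  r6, #0x81 -> r6=0x81
epilogue: pop r6=0x08, sp=0xd1
r0: callee-saved, written=False
r2: caller-saved, written=True
r5: callee-saved, written=False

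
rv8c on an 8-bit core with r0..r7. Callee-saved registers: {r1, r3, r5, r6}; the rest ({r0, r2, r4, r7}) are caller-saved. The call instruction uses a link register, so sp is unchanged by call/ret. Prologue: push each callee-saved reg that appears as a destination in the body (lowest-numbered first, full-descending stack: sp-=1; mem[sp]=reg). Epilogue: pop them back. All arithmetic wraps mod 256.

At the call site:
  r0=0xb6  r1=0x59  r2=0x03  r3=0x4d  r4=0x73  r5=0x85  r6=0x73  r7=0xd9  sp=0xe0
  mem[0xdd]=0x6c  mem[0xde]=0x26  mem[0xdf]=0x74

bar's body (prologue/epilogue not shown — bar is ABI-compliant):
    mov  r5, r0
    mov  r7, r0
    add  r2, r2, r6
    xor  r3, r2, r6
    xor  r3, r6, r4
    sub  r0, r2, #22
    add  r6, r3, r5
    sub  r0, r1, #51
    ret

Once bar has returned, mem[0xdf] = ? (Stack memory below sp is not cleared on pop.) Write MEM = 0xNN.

prologue: push r3 → mem[0xdf]=0x4d, sp=0xdf
prologue: push r5 → mem[0xde]=0x85, sp=0xde
prologue: push r6 → mem[0xdd]=0x73, sp=0xdd
body[0] mov  r5, r0 → r5=0xb6
body[1] mov  r7, r0 → r7=0xb6
body[2] add  r2, r2, r6 → r2=0x76
body[3] xor  r3, r2, r6 → r3=0x05
body[4] xor  r3, r6, r4 → r3=0x00
body[5] sub  r0, r2, #22 → r0=0x60
body[6] add  r6, r3, r5 → r6=0xb6
body[7] sub  r0, r1, #51 → r0=0x26
epilogue: pop r6=0x73, sp=0xde
epilogue: pop r5=0x85, sp=0xdf
epilogue: pop r3=0x4d, sp=0xe0
prologue pushed ['r3', 'r5', 'r6'] at ['0xdf', '0xde', '0xdd']

MEM = 0x4d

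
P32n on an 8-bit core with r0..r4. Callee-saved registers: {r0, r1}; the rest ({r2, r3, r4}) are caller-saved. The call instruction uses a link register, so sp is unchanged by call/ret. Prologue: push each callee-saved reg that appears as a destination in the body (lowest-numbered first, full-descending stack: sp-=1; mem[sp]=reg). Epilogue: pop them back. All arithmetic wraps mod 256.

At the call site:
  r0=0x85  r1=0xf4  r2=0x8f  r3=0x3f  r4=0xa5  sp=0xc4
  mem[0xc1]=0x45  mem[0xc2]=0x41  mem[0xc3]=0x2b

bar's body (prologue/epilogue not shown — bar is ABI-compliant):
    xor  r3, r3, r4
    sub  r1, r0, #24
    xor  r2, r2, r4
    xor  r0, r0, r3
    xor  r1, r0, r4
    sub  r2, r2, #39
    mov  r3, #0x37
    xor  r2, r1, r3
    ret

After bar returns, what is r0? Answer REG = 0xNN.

REG = 0x85

prologue: push r0 -> mem[0xc3]=0x85, sp=0xc3
prologue: push r1 -> mem[0xc2]=0xf4, sp=0xc2
body[0] xor  r3, r3, r4 -> r3=0x9a
body[1] sub  r1, r0, #24 -> r1=0x6d
body[2] xor  r2, r2, r4 -> r2=0x2a
body[3] xor  r0, r0, r3 -> r0=0x1f
body[4] xor  r1, r0, r4 -> r1=0xba
body[5] sub  r2, r2, #39 -> r2=0x03
body[6] mov  r3, #0x37 -> r3=0x37
body[7] xor  r2, r1, r3 -> r2=0x8d
epilogue: pop r1=0xf4, sp=0xc3
epilogue: pop r0=0x85, sp=0xc4
r0 is callee-saved -> restored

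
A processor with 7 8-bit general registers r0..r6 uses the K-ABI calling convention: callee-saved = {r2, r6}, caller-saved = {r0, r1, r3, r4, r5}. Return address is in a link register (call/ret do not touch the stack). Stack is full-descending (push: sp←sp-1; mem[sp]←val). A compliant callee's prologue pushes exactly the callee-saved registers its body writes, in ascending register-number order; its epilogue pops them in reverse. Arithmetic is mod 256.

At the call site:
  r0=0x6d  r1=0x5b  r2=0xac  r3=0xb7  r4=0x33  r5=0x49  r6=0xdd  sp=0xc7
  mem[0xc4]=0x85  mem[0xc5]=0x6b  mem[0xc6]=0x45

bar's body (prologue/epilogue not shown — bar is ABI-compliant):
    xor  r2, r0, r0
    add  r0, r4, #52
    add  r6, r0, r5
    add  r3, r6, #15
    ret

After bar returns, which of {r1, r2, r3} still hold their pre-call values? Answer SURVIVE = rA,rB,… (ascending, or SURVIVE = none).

prologue: push r2 -> mem[0xc6]=0xac, sp=0xc6
prologue: push r6 -> mem[0xc5]=0xdd, sp=0xc5
body[0] xor  r2, r0, r0 -> r2=0x00
body[1] add  r0, r4, #52 -> r0=0x67
body[2] add  r6, r0, r5 -> r6=0xb0
body[3] add  r3, r6, #15 -> r3=0xbf
epilogue: pop r6=0xdd, sp=0xc6
epilogue: pop r2=0xac, sp=0xc7
r1: caller-saved, written=False
r2: callee-saved, written=True
r3: caller-saved, written=True

SURVIVE = r1,r2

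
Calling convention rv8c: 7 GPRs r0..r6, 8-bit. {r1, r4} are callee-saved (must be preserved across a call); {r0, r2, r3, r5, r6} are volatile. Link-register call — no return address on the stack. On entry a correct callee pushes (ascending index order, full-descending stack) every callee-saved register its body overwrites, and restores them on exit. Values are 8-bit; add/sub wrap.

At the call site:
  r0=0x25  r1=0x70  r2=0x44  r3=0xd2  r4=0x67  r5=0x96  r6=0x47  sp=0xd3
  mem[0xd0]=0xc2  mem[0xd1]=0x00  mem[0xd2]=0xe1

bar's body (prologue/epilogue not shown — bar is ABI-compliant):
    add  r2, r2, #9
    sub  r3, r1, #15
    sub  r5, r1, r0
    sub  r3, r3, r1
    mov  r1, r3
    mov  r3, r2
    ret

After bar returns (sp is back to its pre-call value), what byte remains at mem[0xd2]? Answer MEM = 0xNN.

MEM = 0x70

prologue: push r1 -> mem[0xd2]=0x70, sp=0xd2
body[0] add  r2, r2, #9 -> r2=0x4d
body[1] sub  r3, r1, #15 -> r3=0x61
body[2] sub  r5, r1, r0 -> r5=0x4b
body[3] sub  r3, r3, r1 -> r3=0xf1
body[4] mov  r1, r3 -> r1=0xf1
body[5] mov  r3, r2 -> r3=0x4d
epilogue: pop r1=0x70, sp=0xd3
prologue pushed ['r1'] at ['0xd2']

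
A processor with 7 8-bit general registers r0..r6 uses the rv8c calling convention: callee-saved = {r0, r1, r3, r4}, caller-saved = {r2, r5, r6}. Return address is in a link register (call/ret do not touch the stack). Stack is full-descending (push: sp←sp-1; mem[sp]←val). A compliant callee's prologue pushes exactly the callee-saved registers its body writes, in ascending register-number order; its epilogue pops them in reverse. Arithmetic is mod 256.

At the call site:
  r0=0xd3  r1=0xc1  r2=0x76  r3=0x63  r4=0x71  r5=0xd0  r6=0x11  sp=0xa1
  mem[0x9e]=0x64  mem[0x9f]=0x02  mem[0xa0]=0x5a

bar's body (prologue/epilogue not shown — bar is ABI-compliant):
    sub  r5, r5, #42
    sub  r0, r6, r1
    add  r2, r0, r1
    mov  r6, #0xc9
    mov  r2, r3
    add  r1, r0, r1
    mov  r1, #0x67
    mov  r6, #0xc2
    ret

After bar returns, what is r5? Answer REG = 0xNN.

REG = 0xa6

prologue: push r0 -> mem[0xa0]=0xd3, sp=0xa0
prologue: push r1 -> mem[0x9f]=0xc1, sp=0x9f
body[0] sub  r5, r5, #42 -> r5=0xa6
body[1] sub  r0, r6, r1 -> r0=0x50
body[2] add  r2, r0, r1 -> r2=0x11
body[3] mov  r6, #0xc9 -> r6=0xc9
body[4] mov  r2, r3 -> r2=0x63
body[5] add  r1, r0, r1 -> r1=0x11
body[6] mov  r1, #0x67 -> r1=0x67
body[7] mov  r6, #0xc2 -> r6=0xc2
epilogue: pop r1=0xc1, sp=0xa0
epilogue: pop r0=0xd3, sp=0xa1
r5 is caller-saved -> body value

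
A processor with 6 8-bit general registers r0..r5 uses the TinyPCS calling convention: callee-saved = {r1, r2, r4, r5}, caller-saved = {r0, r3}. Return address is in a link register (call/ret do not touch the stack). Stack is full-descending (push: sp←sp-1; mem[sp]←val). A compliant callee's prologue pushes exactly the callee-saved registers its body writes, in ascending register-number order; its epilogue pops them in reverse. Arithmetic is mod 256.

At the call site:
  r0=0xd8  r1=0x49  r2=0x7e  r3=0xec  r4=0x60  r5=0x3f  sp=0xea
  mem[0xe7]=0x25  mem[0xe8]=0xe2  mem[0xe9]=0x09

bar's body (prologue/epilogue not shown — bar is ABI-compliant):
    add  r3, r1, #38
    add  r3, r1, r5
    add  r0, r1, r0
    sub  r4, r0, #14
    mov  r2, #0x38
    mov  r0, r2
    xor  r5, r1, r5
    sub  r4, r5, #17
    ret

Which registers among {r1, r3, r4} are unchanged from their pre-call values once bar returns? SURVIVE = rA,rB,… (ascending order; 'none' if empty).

SURVIVE = r1,r4

prologue: push r2 -> mem[0xe9]=0x7e, sp=0xe9
prologue: push r4 -> mem[0xe8]=0x60, sp=0xe8
prologue: push r5 -> mem[0xe7]=0x3f, sp=0xe7
body[0] add  r3, r1, #38 -> r3=0x6f
body[1] add  r3, r1, r5 -> r3=0x88
body[2] add  r0, r1, r0 -> r0=0x21
body[3] sub  r4, r0, #14 -> r4=0x13
body[4] mov  r2, #0x38 -> r2=0x38
body[5] mov  r0, r2 -> r0=0x38
body[6] xor  r5, r1, r5 -> r5=0x76
body[7] sub  r4, r5, #17 -> r4=0x65
epilogue: pop r5=0x3f, sp=0xe8
epilogue: pop r4=0x60, sp=0xe9
epilogue: pop r2=0x7e, sp=0xea
r1: callee-saved, written=False
r3: caller-saved, written=True
r4: callee-saved, written=True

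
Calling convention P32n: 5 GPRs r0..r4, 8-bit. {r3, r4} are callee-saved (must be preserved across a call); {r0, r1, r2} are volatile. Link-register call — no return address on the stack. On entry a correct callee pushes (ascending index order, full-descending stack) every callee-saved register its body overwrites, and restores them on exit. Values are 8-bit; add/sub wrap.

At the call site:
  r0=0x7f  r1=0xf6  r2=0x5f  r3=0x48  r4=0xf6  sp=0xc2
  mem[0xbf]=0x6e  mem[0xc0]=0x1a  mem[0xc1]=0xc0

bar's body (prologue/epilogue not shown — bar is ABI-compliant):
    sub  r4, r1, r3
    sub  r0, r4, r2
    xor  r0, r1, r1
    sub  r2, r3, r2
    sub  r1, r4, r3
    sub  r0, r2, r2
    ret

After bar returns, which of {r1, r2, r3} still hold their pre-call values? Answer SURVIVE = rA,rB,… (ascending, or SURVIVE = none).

prologue: push r4 -> mem[0xc1]=0xf6, sp=0xc1
body[0] sub  r4, r1, r3 -> r4=0xae
body[1] sub  r0, r4, r2 -> r0=0x4f
body[2] xor  r0, r1, r1 -> r0=0x00
body[3] sub  r2, r3, r2 -> r2=0xe9
body[4] sub  r1, r4, r3 -> r1=0x66
body[5] sub  r0, r2, r2 -> r0=0x00
epilogue: pop r4=0xf6, sp=0xc2
r1: caller-saved, written=True
r2: caller-saved, written=True
r3: callee-saved, written=False

SURVIVE = r3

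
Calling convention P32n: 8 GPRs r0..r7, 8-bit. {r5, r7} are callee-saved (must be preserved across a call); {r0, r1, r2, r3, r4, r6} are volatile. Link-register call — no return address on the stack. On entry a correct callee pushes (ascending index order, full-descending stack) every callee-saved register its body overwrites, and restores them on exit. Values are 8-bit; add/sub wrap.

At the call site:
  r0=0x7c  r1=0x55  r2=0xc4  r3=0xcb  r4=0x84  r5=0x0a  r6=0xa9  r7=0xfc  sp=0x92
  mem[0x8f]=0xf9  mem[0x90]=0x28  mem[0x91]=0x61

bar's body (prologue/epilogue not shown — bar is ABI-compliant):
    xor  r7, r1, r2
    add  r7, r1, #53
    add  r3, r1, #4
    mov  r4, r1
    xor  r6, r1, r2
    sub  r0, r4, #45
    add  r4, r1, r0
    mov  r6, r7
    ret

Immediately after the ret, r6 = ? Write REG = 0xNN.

REG = 0x8a

prologue: push r7 -> mem[0x91]=0xfc, sp=0x91
body[0] xor  r7, r1, r2 -> r7=0x91
body[1] add  r7, r1, #53 -> r7=0x8a
body[2] add  r3, r1, #4 -> r3=0x59
body[3] mov  r4, r1 -> r4=0x55
body[4] xor  r6, r1, r2 -> r6=0x91
body[5] sub  r0, r4, #45 -> r0=0x28
body[6] add  r4, r1, r0 -> r4=0x7d
body[7] mov  r6, r7 -> r6=0x8a
epilogue: pop r7=0xfc, sp=0x92
r6 is caller-saved -> body value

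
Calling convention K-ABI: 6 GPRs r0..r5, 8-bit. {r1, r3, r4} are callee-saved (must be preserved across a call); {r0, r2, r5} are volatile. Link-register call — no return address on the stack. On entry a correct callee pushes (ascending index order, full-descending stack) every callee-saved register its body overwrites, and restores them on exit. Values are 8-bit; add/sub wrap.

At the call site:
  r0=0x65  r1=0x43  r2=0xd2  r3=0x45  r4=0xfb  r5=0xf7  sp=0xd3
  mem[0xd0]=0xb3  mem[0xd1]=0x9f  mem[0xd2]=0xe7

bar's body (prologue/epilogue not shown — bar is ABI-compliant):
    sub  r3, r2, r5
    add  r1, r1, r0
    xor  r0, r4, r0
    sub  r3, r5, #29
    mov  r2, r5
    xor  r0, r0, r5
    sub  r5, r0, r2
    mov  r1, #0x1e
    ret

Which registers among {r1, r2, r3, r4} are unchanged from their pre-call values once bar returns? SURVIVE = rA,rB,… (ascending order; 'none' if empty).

SURVIVE = r1,r3,r4

prologue: push r1 → mem[0xd2]=0x43, sp=0xd2
prologue: push r3 → mem[0xd1]=0x45, sp=0xd1
body[0] sub  r3, r2, r5 → r3=0xdb
body[1] add  r1, r1, r0 → r1=0xa8
body[2] xor  r0, r4, r0 → r0=0x9e
body[3] sub  r3, r5, #29 → r3=0xda
body[4] mov  r2, r5 → r2=0xf7
body[5] xor  r0, r0, r5 → r0=0x69
body[6] sub  r5, r0, r2 → r5=0x72
body[7] mov  r1, #0x1e → r1=0x1e
epilogue: pop r3=0x45, sp=0xd2
epilogue: pop r1=0x43, sp=0xd3
r1: callee-saved, written=True
r2: caller-saved, written=True
r3: callee-saved, written=True
r4: callee-saved, written=False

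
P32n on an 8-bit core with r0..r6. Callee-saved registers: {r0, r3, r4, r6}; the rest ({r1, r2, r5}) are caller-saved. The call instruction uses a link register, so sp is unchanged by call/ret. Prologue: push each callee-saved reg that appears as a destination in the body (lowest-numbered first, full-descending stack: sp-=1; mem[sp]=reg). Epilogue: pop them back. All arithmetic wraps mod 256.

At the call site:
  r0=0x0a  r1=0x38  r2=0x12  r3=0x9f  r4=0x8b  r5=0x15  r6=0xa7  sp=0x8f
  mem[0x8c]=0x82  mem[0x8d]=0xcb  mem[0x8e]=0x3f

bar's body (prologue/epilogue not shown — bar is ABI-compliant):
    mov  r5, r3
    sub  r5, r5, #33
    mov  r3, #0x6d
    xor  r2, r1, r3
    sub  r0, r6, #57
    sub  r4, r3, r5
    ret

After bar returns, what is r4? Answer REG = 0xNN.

REG = 0x8b

prologue: push r0 -> mem[0x8e]=0x0a, sp=0x8e
prologue: push r3 -> mem[0x8d]=0x9f, sp=0x8d
prologue: push r4 -> mem[0x8c]=0x8b, sp=0x8c
body[0] mov  r5, r3 -> r5=0x9f
body[1] sub  r5, r5, #33 -> r5=0x7e
body[2] mov  r3, #0x6d -> r3=0x6d
body[3] xor  r2, r1, r3 -> r2=0x55
body[4] sub  r0, r6, #57 -> r0=0x6e
body[5] sub  r4, r3, r5 -> r4=0xef
epilogue: pop r4=0x8b, sp=0x8d
epilogue: pop r3=0x9f, sp=0x8e
epilogue: pop r0=0x0a, sp=0x8f
r4 is callee-saved -> restored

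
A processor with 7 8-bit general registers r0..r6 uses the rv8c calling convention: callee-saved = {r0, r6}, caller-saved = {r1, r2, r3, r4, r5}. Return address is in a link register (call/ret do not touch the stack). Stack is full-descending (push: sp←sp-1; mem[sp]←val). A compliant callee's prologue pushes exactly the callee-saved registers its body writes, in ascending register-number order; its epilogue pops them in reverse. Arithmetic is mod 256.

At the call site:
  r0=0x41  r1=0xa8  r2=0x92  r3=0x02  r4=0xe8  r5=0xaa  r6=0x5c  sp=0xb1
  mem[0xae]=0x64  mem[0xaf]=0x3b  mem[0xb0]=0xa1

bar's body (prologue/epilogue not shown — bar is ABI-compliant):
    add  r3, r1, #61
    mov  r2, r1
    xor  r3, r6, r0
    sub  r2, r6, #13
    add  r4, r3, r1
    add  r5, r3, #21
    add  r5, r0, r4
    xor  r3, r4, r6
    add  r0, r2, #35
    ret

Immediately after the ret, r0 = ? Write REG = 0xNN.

prologue: push r0 -> mem[0xb0]=0x41, sp=0xb0
body[0] add  r3, r1, #61 -> r3=0xe5
body[1] mov  r2, r1 -> r2=0xa8
body[2] xor  r3, r6, r0 -> r3=0x1d
body[3] sub  r2, r6, #13 -> r2=0x4f
body[4] add  r4, r3, r1 -> r4=0xc5
body[5] add  r5, r3, #21 -> r5=0x32
body[6] add  r5, r0, r4 -> r5=0x06
body[7] xor  r3, r4, r6 -> r3=0x99
body[8] add  r0, r2, #35 -> r0=0x72
epilogue: pop r0=0x41, sp=0xb1
r0 is callee-saved -> restored

REG = 0x41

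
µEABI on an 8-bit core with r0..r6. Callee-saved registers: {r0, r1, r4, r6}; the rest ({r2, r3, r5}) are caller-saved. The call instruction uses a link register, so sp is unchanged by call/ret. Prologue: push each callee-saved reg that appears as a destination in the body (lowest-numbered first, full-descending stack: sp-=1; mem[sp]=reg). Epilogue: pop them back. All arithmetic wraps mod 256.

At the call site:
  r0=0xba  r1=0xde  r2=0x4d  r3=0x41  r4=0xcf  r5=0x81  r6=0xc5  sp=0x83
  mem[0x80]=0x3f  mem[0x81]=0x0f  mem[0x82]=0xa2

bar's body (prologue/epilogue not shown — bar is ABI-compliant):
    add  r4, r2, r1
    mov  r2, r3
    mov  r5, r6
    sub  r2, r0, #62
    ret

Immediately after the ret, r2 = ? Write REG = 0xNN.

REG = 0x7c

prologue: push r4 → mem[0x82]=0xcf, sp=0x82
body[0] add  r4, r2, r1 → r4=0x2b
body[1] mov  r2, r3 → r2=0x41
body[2] mov  r5, r6 → r5=0xc5
body[3] sub  r2, r0, #62 → r2=0x7c
epilogue: pop r4=0xcf, sp=0x83
r2 is caller-saved → body value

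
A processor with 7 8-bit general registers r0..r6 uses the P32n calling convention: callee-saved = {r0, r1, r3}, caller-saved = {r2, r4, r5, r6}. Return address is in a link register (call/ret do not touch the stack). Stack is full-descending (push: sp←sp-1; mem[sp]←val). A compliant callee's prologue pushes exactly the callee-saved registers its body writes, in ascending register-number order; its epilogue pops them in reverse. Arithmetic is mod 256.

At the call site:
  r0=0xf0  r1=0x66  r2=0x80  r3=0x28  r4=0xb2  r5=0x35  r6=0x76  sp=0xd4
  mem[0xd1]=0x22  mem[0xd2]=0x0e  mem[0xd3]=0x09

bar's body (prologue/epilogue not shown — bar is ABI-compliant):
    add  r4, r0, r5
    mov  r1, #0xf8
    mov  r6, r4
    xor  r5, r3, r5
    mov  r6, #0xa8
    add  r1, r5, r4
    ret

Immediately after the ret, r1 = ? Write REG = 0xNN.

REG = 0x66

prologue: push r1 -> mem[0xd3]=0x66, sp=0xd3
body[0] add  r4, r0, r5 -> r4=0x25
body[1] mov  r1, #0xf8 -> r1=0xf8
body[2] mov  r6, r4 -> r6=0x25
body[3] xor  r5, r3, r5 -> r5=0x1d
body[4] mov  r6, #0xa8 -> r6=0xa8
body[5] add  r1, r5, r4 -> r1=0x42
epilogue: pop r1=0x66, sp=0xd4
r1 is callee-saved -> restored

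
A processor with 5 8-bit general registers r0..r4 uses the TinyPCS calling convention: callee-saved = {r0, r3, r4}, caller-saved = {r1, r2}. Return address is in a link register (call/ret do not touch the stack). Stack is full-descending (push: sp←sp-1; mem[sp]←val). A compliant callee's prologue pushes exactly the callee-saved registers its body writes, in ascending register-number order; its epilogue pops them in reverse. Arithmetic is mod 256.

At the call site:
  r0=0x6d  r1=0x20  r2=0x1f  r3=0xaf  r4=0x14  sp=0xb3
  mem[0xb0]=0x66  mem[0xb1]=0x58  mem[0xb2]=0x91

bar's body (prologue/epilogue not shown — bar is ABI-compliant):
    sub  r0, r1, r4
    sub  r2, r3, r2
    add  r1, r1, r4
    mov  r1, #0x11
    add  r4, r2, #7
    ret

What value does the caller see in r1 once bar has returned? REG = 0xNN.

prologue: push r0 -> mem[0xb2]=0x6d, sp=0xb2
prologue: push r4 -> mem[0xb1]=0x14, sp=0xb1
body[0] sub  r0, r1, r4 -> r0=0x0c
body[1] sub  r2, r3, r2 -> r2=0x90
body[2] add  r1, r1, r4 -> r1=0x34
body[3] mov  r1, #0x11 -> r1=0x11
body[4] add  r4, r2, #7 -> r4=0x97
epilogue: pop r4=0x14, sp=0xb2
epilogue: pop r0=0x6d, sp=0xb3
r1 is caller-saved -> body value

REG = 0x11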